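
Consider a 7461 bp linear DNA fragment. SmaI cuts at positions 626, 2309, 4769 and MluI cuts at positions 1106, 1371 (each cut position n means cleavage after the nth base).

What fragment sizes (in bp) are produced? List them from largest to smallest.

2692, 2460, 938, 626, 480, 265 bp

Combined cut positions (sorted): 626, 1106, 1371, 2309, 4769.
Linear molecule, 5 cuts → 6 fragments:
  626 − 0 = 626 bp
  1106 − 626 = 480 bp
  1371 − 1106 = 265 bp
  2309 − 1371 = 938 bp
  4769 − 2309 = 2460 bp
  7461 − 4769 = 2692 bp
Sorted largest to smallest: 2692, 2460, 938, 626, 480, 265 bp.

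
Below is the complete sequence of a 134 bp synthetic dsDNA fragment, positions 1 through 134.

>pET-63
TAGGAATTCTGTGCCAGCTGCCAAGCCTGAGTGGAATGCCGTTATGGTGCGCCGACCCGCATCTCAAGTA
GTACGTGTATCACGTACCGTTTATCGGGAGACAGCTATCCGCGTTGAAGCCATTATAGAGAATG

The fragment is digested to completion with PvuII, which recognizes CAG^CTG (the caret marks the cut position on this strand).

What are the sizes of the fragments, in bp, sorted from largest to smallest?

117, 17 bp

The PvuII site (CAGCTG) starts at position 15.
PvuII cuts after base 3 of each site, so after position 17.
Linear molecule, 1 cut → 2 fragments:
  1–17 → 17 bp
  18–134 → 117 bp
Sorted largest to smallest: 117, 17 bp.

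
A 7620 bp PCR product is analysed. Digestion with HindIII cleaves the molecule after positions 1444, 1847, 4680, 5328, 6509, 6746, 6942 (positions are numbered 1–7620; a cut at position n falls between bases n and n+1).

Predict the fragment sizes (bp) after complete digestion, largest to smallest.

2833, 1444, 1181, 678, 648, 403, 237, 196 bp

Linear molecule, 7 cuts → 8 fragments:
  1444 − 0 = 1444 bp
  1847 − 1444 = 403 bp
  4680 − 1847 = 2833 bp
  5328 − 4680 = 648 bp
  6509 − 5328 = 1181 bp
  6746 − 6509 = 237 bp
  6942 − 6746 = 196 bp
  7620 − 6942 = 678 bp
Sorted largest to smallest: 2833, 1444, 1181, 678, 648, 403, 237, 196 bp.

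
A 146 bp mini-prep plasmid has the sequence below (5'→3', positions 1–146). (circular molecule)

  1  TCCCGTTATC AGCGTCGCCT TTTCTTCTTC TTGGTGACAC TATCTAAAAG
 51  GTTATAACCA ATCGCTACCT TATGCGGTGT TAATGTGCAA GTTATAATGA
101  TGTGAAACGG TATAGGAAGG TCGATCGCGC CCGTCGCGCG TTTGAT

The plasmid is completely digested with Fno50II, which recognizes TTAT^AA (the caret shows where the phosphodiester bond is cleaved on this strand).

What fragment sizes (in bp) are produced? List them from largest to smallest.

106, 40 bp

Fno50II sites (TTATAA) start at positions 52, 92.
Fno50II cuts after base 4 of each site, so after positions 55, 95.
Circular molecule, 2 cuts → 2 fragments:
  56–95 → 40 bp
  96–146 then 1–55 → 51 + 55 = 106 bp
Sorted largest to smallest: 106, 40 bp.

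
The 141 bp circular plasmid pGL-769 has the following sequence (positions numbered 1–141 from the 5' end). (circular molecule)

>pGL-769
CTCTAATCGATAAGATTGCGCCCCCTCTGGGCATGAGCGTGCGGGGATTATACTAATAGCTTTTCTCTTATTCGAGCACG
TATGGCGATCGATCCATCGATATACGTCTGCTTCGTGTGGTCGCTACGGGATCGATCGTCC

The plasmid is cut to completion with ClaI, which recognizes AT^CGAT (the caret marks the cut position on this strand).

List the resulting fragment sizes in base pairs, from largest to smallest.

82, 35, 16, 8 bp

ClaI sites (ATCGAT) start at positions 6, 88, 96, 131.
ClaI cuts after base 2 of each site, so after positions 7, 89, 97, 132.
Circular molecule, 4 cuts → 4 fragments:
  8–89 → 82 bp
  90–97 → 8 bp
  98–132 → 35 bp
  133–141 then 1–7 → 9 + 7 = 16 bp
Sorted largest to smallest: 82, 35, 16, 8 bp.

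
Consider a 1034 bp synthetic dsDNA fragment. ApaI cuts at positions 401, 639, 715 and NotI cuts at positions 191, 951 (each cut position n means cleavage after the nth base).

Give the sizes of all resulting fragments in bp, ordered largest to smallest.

238, 236, 210, 191, 83, 76 bp

Combined cut positions (sorted): 191, 401, 639, 715, 951.
Linear molecule, 5 cuts → 6 fragments:
  191 − 0 = 191 bp
  401 − 191 = 210 bp
  639 − 401 = 238 bp
  715 − 639 = 76 bp
  951 − 715 = 236 bp
  1034 − 951 = 83 bp
Sorted largest to smallest: 238, 236, 210, 191, 83, 76 bp.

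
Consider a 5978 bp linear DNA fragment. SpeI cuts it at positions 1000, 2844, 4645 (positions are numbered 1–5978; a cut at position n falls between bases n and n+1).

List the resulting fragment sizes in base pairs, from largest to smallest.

1844, 1801, 1333, 1000 bp

Linear molecule, 3 cuts → 4 fragments:
  1000 − 0 = 1000 bp
  2844 − 1000 = 1844 bp
  4645 − 2844 = 1801 bp
  5978 − 4645 = 1333 bp
Sorted largest to smallest: 1844, 1801, 1333, 1000 bp.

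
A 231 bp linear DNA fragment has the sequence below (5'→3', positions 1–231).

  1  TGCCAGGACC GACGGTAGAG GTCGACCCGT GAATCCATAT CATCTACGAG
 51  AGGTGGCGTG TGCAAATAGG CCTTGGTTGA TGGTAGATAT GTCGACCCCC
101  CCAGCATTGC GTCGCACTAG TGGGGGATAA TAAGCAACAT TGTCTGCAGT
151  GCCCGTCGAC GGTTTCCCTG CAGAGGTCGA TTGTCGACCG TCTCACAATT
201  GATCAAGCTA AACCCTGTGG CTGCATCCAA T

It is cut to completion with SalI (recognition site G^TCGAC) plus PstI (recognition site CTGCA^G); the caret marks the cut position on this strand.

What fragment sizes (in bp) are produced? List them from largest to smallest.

70, 57, 48, 21, 17, 11, 7 bp

SalI sites (GTCGAC) start at positions 21, 91, 155, 183.
SalI cuts after the first base of each site, so after positions 21, 91, 155, 183.
PstI sites (CTGCAG) start at positions 144, 168.
PstI cuts after base 5 of each site (before the last base), so after positions 148, 172.
Combined cut positions: 21, 91, 148, 155, 172, 183.
Linear molecule, 6 cuts → 7 fragments:
  1–21 → 21 bp
  22–91 → 70 bp
  92–148 → 57 bp
  149–155 → 7 bp
  156–172 → 17 bp
  173–183 → 11 bp
  184–231 → 48 bp
Sorted largest to smallest: 70, 57, 48, 21, 17, 11, 7 bp.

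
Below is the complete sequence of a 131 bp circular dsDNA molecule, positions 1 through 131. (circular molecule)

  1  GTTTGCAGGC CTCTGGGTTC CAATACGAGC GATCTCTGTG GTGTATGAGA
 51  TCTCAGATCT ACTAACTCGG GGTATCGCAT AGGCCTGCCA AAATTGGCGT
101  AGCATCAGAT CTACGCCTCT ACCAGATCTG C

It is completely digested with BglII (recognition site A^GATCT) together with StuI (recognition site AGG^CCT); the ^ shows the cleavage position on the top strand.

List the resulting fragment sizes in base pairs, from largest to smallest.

BglII sites (AGATCT) start at positions 48, 55, 107, 124.
BglII cuts after the first base of each site, so after positions 48, 55, 107, 124.
StuI sites (AGGCCT) start at positions 7, 81.
StuI cuts after base 3 of each site, so after positions 9, 83.
Combined cut positions: 9, 48, 55, 83, 107, 124.
Circular molecule, 6 cuts → 6 fragments:
  10–48 → 39 bp
  49–55 → 7 bp
  56–83 → 28 bp
  84–107 → 24 bp
  108–124 → 17 bp
  125–131 then 1–9 → 7 + 9 = 16 bp
Sorted largest to smallest: 39, 28, 24, 17, 16, 7 bp.

39, 28, 24, 17, 16, 7 bp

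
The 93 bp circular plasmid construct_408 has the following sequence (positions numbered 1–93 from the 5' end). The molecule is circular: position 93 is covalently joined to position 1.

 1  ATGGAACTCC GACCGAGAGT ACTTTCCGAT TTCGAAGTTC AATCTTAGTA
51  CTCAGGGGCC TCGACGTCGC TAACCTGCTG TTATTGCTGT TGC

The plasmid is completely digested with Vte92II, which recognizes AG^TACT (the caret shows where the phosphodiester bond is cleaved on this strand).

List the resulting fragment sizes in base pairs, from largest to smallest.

64, 29 bp

Vte92II sites (AGTACT) start at positions 18, 47.
Vte92II cuts after base 2 of each site, so after positions 19, 48.
Circular molecule, 2 cuts → 2 fragments:
  20–48 → 29 bp
  49–93 then 1–19 → 45 + 19 = 64 bp
Sorted largest to smallest: 64, 29 bp.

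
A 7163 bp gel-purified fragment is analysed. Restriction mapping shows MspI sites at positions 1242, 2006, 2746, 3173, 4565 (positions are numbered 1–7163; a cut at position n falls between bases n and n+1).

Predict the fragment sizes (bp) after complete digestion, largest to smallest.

Linear molecule, 5 cuts → 6 fragments:
  1242 − 0 = 1242 bp
  2006 − 1242 = 764 bp
  2746 − 2006 = 740 bp
  3173 − 2746 = 427 bp
  4565 − 3173 = 1392 bp
  7163 − 4565 = 2598 bp
Sorted largest to smallest: 2598, 1392, 1242, 764, 740, 427 bp.

2598, 1392, 1242, 764, 740, 427 bp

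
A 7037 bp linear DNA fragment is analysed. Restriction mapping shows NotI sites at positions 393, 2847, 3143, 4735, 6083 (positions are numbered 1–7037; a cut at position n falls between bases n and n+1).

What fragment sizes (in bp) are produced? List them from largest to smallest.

Linear molecule, 5 cuts → 6 fragments:
  393 − 0 = 393 bp
  2847 − 393 = 2454 bp
  3143 − 2847 = 296 bp
  4735 − 3143 = 1592 bp
  6083 − 4735 = 1348 bp
  7037 − 6083 = 954 bp
Sorted largest to smallest: 2454, 1592, 1348, 954, 393, 296 bp.

2454, 1592, 1348, 954, 393, 296 bp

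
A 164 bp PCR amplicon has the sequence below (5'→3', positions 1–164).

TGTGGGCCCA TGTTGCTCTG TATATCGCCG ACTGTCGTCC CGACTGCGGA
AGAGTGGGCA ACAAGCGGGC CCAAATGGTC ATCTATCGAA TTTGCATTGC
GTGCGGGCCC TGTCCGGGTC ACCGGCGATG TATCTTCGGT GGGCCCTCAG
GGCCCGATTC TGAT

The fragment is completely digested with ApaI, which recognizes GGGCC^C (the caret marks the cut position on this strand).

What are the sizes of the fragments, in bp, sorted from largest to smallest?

ApaI sites (GGGCCC) start at positions 4, 67, 105, 141, 150.
ApaI cuts after base 5 of each site (before the last base), so after positions 8, 71, 109, 145, 154.
Linear molecule, 5 cuts → 6 fragments:
  1–8 → 8 bp
  9–71 → 63 bp
  72–109 → 38 bp
  110–145 → 36 bp
  146–154 → 9 bp
  155–164 → 10 bp
Sorted largest to smallest: 63, 38, 36, 10, 9, 8 bp.

63, 38, 36, 10, 9, 8 bp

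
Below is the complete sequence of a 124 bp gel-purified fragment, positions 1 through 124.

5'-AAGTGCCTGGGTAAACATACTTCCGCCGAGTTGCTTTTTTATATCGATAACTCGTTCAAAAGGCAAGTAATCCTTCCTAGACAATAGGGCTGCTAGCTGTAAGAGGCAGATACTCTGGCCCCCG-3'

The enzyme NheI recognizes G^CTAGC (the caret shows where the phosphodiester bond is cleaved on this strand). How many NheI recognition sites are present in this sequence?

GCTAGC occurs starting at position 92.
NheI cuts at 1 site.

1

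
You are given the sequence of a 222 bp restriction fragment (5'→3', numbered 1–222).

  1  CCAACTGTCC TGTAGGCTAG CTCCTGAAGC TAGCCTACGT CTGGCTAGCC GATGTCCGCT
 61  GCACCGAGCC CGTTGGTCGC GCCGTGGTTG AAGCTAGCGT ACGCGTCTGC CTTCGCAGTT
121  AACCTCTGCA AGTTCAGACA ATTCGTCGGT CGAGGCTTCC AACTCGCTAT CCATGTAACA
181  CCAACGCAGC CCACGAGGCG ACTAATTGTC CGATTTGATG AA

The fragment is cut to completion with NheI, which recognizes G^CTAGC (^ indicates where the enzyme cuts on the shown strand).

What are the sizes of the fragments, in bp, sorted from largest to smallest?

129, 49, 16, 15, 13 bp

NheI sites (GCTAGC) start at positions 16, 29, 44, 93.
NheI cuts after the first base of each site, so after positions 16, 29, 44, 93.
Linear molecule, 4 cuts → 5 fragments:
  1–16 → 16 bp
  17–29 → 13 bp
  30–44 → 15 bp
  45–93 → 49 bp
  94–222 → 129 bp
Sorted largest to smallest: 129, 49, 16, 15, 13 bp.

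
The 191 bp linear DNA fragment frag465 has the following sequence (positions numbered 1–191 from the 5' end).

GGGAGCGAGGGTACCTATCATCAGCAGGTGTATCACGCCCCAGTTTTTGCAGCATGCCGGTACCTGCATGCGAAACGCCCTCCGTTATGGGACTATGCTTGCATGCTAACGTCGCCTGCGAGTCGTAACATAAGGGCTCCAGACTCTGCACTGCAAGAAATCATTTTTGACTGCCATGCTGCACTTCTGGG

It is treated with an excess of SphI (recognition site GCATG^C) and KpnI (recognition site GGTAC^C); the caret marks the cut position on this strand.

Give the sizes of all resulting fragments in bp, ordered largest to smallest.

86, 42, 35, 14, 7, 7 bp

SphI sites (GCATGC) start at positions 52, 66, 101.
SphI cuts after base 5 of each site (before the last base), so after positions 56, 70, 105.
KpnI sites (GGTACC) start at positions 10, 59.
KpnI cuts after base 5 of each site (before the last base), so after positions 14, 63.
Combined cut positions: 14, 56, 63, 70, 105.
Linear molecule, 5 cuts → 6 fragments:
  1–14 → 14 bp
  15–56 → 42 bp
  57–63 → 7 bp
  64–70 → 7 bp
  71–105 → 35 bp
  106–191 → 86 bp
Sorted largest to smallest: 86, 42, 35, 14, 7, 7 bp.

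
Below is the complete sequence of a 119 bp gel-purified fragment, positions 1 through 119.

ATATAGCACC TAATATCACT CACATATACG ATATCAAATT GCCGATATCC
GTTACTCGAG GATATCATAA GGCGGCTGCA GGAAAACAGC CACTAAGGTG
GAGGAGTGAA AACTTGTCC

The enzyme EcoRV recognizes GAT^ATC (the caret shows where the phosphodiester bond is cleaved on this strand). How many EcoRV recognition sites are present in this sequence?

GATATC occurs starting at positions 30, 44, 61.
EcoRV cuts at 3 sites.

3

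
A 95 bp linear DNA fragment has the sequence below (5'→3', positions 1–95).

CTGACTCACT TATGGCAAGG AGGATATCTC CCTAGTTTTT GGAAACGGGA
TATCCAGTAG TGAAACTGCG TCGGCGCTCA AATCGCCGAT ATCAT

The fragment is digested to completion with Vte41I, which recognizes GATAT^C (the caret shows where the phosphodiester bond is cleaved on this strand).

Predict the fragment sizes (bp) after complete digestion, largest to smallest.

Vte41I sites (GATATC) start at positions 23, 49, 88.
Vte41I cuts after base 5 of each site (before the last base), so after positions 27, 53, 92.
Linear molecule, 3 cuts → 4 fragments:
  1–27 → 27 bp
  28–53 → 26 bp
  54–92 → 39 bp
  93–95 → 3 bp
Sorted largest to smallest: 39, 27, 26, 3 bp.

39, 27, 26, 3 bp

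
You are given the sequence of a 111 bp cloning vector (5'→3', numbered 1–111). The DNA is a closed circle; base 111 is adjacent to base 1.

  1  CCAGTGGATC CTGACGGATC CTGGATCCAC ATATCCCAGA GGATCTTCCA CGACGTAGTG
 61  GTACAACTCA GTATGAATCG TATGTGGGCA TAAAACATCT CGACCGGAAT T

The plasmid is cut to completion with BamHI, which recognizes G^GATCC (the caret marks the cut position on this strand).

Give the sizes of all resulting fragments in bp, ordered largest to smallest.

94, 10, 7 bp

BamHI sites (GGATCC) start at positions 6, 16, 23.
BamHI cuts after the first base of each site, so after positions 6, 16, 23.
Circular molecule, 3 cuts → 3 fragments:
  7–16 → 10 bp
  17–23 → 7 bp
  24–111 then 1–6 → 88 + 6 = 94 bp
Sorted largest to smallest: 94, 10, 7 bp.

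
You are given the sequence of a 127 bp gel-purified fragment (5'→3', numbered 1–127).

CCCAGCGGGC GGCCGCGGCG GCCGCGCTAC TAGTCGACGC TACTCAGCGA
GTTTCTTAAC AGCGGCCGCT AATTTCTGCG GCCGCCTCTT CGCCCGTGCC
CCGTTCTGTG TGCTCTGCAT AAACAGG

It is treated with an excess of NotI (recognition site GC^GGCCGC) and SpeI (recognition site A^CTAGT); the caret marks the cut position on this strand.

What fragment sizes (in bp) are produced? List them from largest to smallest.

NotI sites (GCGGCCGC) start at positions 9, 18, 62, 78.
NotI cuts after base 2 of each site, so after positions 10, 19, 63, 79.
The SpeI site (ACTAGT) starts at position 29.
SpeI cuts after the first base of each site, so after position 29.
Combined cut positions: 10, 19, 29, 63, 79.
Linear molecule, 5 cuts → 6 fragments:
  1–10 → 10 bp
  11–19 → 9 bp
  20–29 → 10 bp
  30–63 → 34 bp
  64–79 → 16 bp
  80–127 → 48 bp
Sorted largest to smallest: 48, 34, 16, 10, 10, 9 bp.

48, 34, 16, 10, 10, 9 bp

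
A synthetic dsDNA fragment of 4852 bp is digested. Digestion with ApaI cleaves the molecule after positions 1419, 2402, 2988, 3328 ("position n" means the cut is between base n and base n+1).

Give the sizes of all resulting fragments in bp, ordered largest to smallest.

1524, 1419, 983, 586, 340 bp

Linear molecule, 4 cuts → 5 fragments:
  1419 − 0 = 1419 bp
  2402 − 1419 = 983 bp
  2988 − 2402 = 586 bp
  3328 − 2988 = 340 bp
  4852 − 3328 = 1524 bp
Sorted largest to smallest: 1524, 1419, 983, 586, 340 bp.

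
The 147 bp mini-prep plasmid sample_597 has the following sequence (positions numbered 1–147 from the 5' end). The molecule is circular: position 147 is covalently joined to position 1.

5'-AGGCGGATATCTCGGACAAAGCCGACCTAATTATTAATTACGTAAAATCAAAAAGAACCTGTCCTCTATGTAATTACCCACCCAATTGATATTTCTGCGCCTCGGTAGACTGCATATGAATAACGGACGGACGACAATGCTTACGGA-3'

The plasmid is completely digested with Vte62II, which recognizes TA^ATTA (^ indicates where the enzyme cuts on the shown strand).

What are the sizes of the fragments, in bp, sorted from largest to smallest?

104, 36, 7 bp

Vte62II sites (TAATTA) start at positions 28, 35, 71.
Vte62II cuts after base 2 of each site, so after positions 29, 36, 72.
Circular molecule, 3 cuts → 3 fragments:
  30–36 → 7 bp
  37–72 → 36 bp
  73–147 then 1–29 → 75 + 29 = 104 bp
Sorted largest to smallest: 104, 36, 7 bp.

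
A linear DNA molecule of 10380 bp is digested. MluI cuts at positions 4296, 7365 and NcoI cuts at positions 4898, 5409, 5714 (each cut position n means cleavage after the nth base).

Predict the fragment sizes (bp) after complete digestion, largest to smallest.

Combined cut positions (sorted): 4296, 4898, 5409, 5714, 7365.
Linear molecule, 5 cuts → 6 fragments:
  4296 − 0 = 4296 bp
  4898 − 4296 = 602 bp
  5409 − 4898 = 511 bp
  5714 − 5409 = 305 bp
  7365 − 5714 = 1651 bp
  10380 − 7365 = 3015 bp
Sorted largest to smallest: 4296, 3015, 1651, 602, 511, 305 bp.

4296, 3015, 1651, 602, 511, 305 bp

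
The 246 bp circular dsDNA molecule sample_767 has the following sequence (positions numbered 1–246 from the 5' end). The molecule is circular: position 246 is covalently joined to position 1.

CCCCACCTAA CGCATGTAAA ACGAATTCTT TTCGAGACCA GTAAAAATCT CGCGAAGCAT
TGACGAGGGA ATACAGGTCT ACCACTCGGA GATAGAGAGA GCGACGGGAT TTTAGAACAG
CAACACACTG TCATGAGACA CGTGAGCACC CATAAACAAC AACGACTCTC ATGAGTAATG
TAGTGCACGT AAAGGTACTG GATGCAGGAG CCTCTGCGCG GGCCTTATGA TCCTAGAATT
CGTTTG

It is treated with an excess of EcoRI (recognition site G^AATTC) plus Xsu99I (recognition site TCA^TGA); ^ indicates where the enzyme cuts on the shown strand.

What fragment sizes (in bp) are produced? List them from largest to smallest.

EcoRI sites (GAATTC) start at positions 23, 236.
EcoRI cuts after the first base of each site, so after positions 23, 236.
Xsu99I sites (TCATGA) start at positions 131, 169.
Xsu99I cuts after base 3 of each site, so after positions 133, 171.
Combined cut positions: 23, 133, 171, 236.
Circular molecule, 4 cuts → 4 fragments:
  24–133 → 110 bp
  134–171 → 38 bp
  172–236 → 65 bp
  237–246 then 1–23 → 10 + 23 = 33 bp
Sorted largest to smallest: 110, 65, 38, 33 bp.

110, 65, 38, 33 bp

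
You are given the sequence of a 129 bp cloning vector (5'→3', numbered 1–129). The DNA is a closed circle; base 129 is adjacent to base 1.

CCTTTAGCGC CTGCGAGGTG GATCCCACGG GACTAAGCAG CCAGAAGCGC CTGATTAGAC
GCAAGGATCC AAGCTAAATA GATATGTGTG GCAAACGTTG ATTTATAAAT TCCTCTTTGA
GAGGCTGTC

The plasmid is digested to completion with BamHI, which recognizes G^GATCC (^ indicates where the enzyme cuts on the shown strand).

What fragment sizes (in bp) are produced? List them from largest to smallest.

84, 45 bp

BamHI sites (GGATCC) start at positions 20, 65.
BamHI cuts after the first base of each site, so after positions 20, 65.
Circular molecule, 2 cuts → 2 fragments:
  21–65 → 45 bp
  66–129 then 1–20 → 64 + 20 = 84 bp
Sorted largest to smallest: 84, 45 bp.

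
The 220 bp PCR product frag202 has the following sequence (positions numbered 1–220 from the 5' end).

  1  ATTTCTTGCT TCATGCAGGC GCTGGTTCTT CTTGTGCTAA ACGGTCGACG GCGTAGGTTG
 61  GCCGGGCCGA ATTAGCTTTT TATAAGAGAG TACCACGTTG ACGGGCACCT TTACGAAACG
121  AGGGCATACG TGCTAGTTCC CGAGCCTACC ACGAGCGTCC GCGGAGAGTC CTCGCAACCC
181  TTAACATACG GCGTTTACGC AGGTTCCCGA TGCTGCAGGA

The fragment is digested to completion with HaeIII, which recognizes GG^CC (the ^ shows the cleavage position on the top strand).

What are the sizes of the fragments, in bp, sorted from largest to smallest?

HaeIII sites (GGCC) start at positions 60, 65.
HaeIII cuts after base 2 of each site, so after positions 61, 66.
Linear molecule, 2 cuts → 3 fragments:
  1–61 → 61 bp
  62–66 → 5 bp
  67–220 → 154 bp
Sorted largest to smallest: 154, 61, 5 bp.

154, 61, 5 bp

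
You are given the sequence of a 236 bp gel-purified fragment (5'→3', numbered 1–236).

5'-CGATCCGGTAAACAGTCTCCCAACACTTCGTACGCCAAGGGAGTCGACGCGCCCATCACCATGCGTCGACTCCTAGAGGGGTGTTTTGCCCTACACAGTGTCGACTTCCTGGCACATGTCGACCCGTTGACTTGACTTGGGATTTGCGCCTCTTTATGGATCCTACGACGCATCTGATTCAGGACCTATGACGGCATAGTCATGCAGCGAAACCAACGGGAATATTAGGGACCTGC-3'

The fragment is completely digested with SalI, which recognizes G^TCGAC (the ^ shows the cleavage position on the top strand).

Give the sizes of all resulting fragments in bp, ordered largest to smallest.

SalI sites (GTCGAC) start at positions 43, 65, 100, 118.
SalI cuts after the first base of each site, so after positions 43, 65, 100, 118.
Linear molecule, 4 cuts → 5 fragments:
  1–43 → 43 bp
  44–65 → 22 bp
  66–100 → 35 bp
  101–118 → 18 bp
  119–236 → 118 bp
Sorted largest to smallest: 118, 43, 35, 22, 18 bp.

118, 43, 35, 22, 18 bp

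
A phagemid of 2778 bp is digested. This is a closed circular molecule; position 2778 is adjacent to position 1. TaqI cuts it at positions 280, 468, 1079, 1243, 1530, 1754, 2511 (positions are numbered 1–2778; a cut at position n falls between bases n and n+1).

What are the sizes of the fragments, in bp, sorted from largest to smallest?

757, 611, 547, 287, 224, 188, 164 bp

Circular molecule, 7 cuts → 7 fragments:
  468 − 280 = 188 bp
  1079 − 468 = 611 bp
  1243 − 1079 = 164 bp
  1530 − 1243 = 287 bp
  1754 − 1530 = 224 bp
  2511 − 1754 = 757 bp
  wrap: 2778 − 2511 + 280 = 547 bp
Sorted largest to smallest: 757, 611, 547, 287, 224, 188, 164 bp.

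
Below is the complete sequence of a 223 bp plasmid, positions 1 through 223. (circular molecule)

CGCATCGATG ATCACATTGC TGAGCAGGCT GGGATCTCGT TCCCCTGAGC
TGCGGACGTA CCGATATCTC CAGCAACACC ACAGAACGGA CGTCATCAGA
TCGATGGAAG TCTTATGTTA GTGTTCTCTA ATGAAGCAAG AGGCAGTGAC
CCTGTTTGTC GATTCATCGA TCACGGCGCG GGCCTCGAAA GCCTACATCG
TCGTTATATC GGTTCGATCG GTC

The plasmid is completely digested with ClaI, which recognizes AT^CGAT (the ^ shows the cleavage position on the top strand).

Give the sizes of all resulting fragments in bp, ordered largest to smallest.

ClaI sites (ATCGAT) start at positions 4, 100, 166.
ClaI cuts after base 2 of each site, so after positions 5, 101, 167.
Circular molecule, 3 cuts → 3 fragments:
  6–101 → 96 bp
  102–167 → 66 bp
  168–223 then 1–5 → 56 + 5 = 61 bp
Sorted largest to smallest: 96, 66, 61 bp.

96, 66, 61 bp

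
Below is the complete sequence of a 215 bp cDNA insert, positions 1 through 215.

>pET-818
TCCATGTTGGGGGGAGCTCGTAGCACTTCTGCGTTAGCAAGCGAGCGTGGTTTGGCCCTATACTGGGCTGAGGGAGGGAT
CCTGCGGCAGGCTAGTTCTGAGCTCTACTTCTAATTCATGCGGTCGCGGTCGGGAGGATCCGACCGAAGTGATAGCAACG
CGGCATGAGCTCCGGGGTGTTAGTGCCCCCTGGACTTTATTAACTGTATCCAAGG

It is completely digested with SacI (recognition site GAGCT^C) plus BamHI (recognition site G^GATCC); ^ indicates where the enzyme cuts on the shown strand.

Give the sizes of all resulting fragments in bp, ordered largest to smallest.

59, 44, 35, 32, 27, 18 bp

SacI sites (GAGCTC) start at positions 14, 100, 167.
SacI cuts after base 5 of each site (before the last base), so after positions 18, 104, 171.
BamHI sites (GGATCC) start at positions 77, 136.
BamHI cuts after the first base of each site, so after positions 77, 136.
Combined cut positions: 18, 77, 104, 136, 171.
Linear molecule, 5 cuts → 6 fragments:
  1–18 → 18 bp
  19–77 → 59 bp
  78–104 → 27 bp
  105–136 → 32 bp
  137–171 → 35 bp
  172–215 → 44 bp
Sorted largest to smallest: 59, 44, 35, 32, 27, 18 bp.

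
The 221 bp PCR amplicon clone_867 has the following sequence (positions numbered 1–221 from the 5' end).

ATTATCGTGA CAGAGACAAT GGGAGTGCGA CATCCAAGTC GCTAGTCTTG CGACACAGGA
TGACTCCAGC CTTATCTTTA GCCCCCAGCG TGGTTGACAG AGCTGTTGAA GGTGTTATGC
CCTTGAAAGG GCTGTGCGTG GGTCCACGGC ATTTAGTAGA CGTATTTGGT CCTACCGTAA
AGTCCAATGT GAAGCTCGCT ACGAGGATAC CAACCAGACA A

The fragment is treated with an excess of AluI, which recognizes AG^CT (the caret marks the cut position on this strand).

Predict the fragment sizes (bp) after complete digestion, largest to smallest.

AluI sites (AGCT) start at positions 101, 193.
AluI cuts after base 2 of each site, so after positions 102, 194.
Linear molecule, 2 cuts → 3 fragments:
  1–102 → 102 bp
  103–194 → 92 bp
  195–221 → 27 bp
Sorted largest to smallest: 102, 92, 27 bp.

102, 92, 27 bp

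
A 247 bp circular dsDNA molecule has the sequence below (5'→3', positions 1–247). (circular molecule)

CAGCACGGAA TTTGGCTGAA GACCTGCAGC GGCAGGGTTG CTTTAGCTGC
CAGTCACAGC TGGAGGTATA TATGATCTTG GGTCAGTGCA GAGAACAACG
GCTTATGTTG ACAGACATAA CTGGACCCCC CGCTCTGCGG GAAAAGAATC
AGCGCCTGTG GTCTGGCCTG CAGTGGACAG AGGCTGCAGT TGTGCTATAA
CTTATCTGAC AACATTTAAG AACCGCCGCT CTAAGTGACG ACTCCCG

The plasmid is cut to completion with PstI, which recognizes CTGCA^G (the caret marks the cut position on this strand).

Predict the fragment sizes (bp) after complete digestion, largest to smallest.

144, 87, 16 bp

PstI sites (CTGCAG) start at positions 24, 168, 184.
PstI cuts after base 5 of each site (before the last base), so after positions 28, 172, 188.
Circular molecule, 3 cuts → 3 fragments:
  29–172 → 144 bp
  173–188 → 16 bp
  189–247 then 1–28 → 59 + 28 = 87 bp
Sorted largest to smallest: 144, 87, 16 bp.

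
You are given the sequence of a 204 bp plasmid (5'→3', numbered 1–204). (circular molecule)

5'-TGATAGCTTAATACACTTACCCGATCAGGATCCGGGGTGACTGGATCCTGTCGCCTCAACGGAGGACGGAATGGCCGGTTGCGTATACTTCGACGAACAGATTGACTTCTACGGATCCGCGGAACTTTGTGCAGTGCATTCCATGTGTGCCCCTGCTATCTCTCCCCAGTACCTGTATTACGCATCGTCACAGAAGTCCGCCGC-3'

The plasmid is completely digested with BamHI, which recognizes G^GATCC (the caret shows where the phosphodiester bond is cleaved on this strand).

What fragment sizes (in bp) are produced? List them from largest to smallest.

BamHI sites (GGATCC) start at positions 28, 43, 113.
BamHI cuts after the first base of each site, so after positions 28, 43, 113.
Circular molecule, 3 cuts → 3 fragments:
  29–43 → 15 bp
  44–113 → 70 bp
  114–204 then 1–28 → 91 + 28 = 119 bp
Sorted largest to smallest: 119, 70, 15 bp.

119, 70, 15 bp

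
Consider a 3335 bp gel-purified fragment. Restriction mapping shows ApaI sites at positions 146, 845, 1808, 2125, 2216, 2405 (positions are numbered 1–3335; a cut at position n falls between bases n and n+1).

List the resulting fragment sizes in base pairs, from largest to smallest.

963, 930, 699, 317, 189, 146, 91 bp

Linear molecule, 6 cuts → 7 fragments:
  146 − 0 = 146 bp
  845 − 146 = 699 bp
  1808 − 845 = 963 bp
  2125 − 1808 = 317 bp
  2216 − 2125 = 91 bp
  2405 − 2216 = 189 bp
  3335 − 2405 = 930 bp
Sorted largest to smallest: 963, 930, 699, 317, 189, 146, 91 bp.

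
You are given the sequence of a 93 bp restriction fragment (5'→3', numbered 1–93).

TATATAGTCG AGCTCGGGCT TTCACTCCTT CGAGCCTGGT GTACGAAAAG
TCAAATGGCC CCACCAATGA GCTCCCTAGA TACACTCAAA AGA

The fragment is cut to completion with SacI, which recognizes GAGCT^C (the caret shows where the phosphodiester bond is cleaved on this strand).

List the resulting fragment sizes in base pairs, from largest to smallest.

SacI sites (GAGCTC) start at positions 10, 69.
SacI cuts after base 5 of each site (before the last base), so after positions 14, 73.
Linear molecule, 2 cuts → 3 fragments:
  1–14 → 14 bp
  15–73 → 59 bp
  74–93 → 20 bp
Sorted largest to smallest: 59, 20, 14 bp.

59, 20, 14 bp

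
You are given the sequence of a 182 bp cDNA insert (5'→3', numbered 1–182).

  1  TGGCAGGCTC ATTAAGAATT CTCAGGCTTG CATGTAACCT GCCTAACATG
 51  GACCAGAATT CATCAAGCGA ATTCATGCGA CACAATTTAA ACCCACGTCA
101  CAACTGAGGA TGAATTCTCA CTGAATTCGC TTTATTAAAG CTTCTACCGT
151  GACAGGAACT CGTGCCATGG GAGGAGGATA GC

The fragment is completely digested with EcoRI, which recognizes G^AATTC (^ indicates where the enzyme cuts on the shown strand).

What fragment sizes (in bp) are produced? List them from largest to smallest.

EcoRI sites (GAATTC) start at positions 16, 56, 69, 112, 123.
EcoRI cuts after the first base of each site, so after positions 16, 56, 69, 112, 123.
Linear molecule, 5 cuts → 6 fragments:
  1–16 → 16 bp
  17–56 → 40 bp
  57–69 → 13 bp
  70–112 → 43 bp
  113–123 → 11 bp
  124–182 → 59 bp
Sorted largest to smallest: 59, 43, 40, 16, 13, 11 bp.

59, 43, 40, 16, 13, 11 bp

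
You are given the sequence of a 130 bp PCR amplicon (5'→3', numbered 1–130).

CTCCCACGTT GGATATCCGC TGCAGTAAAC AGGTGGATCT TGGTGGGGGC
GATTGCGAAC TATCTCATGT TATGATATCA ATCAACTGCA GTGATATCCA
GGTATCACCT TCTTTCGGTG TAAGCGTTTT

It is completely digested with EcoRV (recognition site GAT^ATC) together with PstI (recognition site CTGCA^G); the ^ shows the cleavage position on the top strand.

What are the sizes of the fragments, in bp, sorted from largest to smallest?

EcoRV sites (GATATC) start at positions 12, 74, 93.
EcoRV cuts after base 3 of each site, so after positions 14, 76, 95.
PstI sites (CTGCAG) start at positions 20, 86.
PstI cuts after base 5 of each site (before the last base), so after positions 24, 90.
Combined cut positions: 14, 24, 76, 90, 95.
Linear molecule, 5 cuts → 6 fragments:
  1–14 → 14 bp
  15–24 → 10 bp
  25–76 → 52 bp
  77–90 → 14 bp
  91–95 → 5 bp
  96–130 → 35 bp
Sorted largest to smallest: 52, 35, 14, 14, 10, 5 bp.

52, 35, 14, 14, 10, 5 bp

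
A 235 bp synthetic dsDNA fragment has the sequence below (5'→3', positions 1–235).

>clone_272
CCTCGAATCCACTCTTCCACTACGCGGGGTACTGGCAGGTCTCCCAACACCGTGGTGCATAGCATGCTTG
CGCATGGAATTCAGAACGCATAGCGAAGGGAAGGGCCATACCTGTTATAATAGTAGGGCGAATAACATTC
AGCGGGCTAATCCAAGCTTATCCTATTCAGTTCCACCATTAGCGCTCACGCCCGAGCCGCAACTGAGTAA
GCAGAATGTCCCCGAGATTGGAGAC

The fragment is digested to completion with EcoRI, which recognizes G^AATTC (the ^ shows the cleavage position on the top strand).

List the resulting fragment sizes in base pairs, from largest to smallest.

The EcoRI site (GAATTC) starts at position 77.
EcoRI cuts after the first base of each site, so after position 77.
Linear molecule, 1 cut → 2 fragments:
  1–77 → 77 bp
  78–235 → 158 bp
Sorted largest to smallest: 158, 77 bp.

158, 77 bp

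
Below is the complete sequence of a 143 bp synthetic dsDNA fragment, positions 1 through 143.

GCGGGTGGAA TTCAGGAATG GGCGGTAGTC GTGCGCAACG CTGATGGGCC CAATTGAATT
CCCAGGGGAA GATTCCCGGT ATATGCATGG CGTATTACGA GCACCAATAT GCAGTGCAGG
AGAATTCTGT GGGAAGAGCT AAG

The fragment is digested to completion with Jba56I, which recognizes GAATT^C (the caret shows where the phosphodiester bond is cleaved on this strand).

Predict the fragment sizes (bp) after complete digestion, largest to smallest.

66, 48, 17, 12 bp

Jba56I sites (GAATTC) start at positions 8, 56, 122.
Jba56I cuts after base 5 of each site (before the last base), so after positions 12, 60, 126.
Linear molecule, 3 cuts → 4 fragments:
  1–12 → 12 bp
  13–60 → 48 bp
  61–126 → 66 bp
  127–143 → 17 bp
Sorted largest to smallest: 66, 48, 17, 12 bp.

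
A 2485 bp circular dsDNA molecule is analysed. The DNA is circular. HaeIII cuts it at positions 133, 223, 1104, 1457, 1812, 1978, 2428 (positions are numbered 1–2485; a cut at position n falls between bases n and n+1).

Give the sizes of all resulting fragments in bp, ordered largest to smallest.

Circular molecule, 7 cuts → 7 fragments:
  223 − 133 = 90 bp
  1104 − 223 = 881 bp
  1457 − 1104 = 353 bp
  1812 − 1457 = 355 bp
  1978 − 1812 = 166 bp
  2428 − 1978 = 450 bp
  wrap: 2485 − 2428 + 133 = 190 bp
Sorted largest to smallest: 881, 450, 355, 353, 190, 166, 90 bp.

881, 450, 355, 353, 190, 166, 90 bp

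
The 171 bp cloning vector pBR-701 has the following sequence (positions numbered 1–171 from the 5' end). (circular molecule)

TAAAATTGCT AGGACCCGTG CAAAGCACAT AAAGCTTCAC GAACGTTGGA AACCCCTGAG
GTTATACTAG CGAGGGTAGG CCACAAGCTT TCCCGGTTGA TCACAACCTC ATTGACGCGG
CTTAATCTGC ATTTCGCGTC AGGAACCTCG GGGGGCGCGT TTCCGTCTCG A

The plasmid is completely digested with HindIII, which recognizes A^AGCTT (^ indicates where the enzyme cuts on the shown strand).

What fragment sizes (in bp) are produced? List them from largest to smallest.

HindIII sites (AAGCTT) start at positions 32, 85.
HindIII cuts after the first base of each site, so after positions 32, 85.
Circular molecule, 2 cuts → 2 fragments:
  33–85 → 53 bp
  86–171 then 1–32 → 86 + 32 = 118 bp
Sorted largest to smallest: 118, 53 bp.

118, 53 bp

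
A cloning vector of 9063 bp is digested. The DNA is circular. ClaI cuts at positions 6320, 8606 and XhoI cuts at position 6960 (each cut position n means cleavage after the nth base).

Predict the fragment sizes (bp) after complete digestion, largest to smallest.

Combined cut positions (sorted): 6320, 6960, 8606.
Circular molecule, 3 cuts → 3 fragments:
  6960 − 6320 = 640 bp
  8606 − 6960 = 1646 bp
  wrap: 9063 − 8606 + 6320 = 6777 bp
Sorted largest to smallest: 6777, 1646, 640 bp.

6777, 1646, 640 bp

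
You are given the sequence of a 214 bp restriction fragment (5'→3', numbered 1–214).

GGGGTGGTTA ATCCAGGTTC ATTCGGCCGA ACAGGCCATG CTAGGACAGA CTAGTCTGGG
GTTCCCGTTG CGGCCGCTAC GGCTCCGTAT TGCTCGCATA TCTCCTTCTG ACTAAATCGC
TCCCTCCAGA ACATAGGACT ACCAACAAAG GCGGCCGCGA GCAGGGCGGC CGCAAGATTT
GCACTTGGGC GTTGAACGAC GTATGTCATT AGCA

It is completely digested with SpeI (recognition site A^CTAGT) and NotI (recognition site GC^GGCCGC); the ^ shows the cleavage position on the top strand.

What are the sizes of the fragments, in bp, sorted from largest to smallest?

The SpeI site (ACTAGT) starts at position 50.
SpeI cuts after the first base of each site, so after position 50.
NotI sites (GCGGCCGC) start at positions 70, 151, 166.
NotI cuts after base 2 of each site, so after positions 71, 152, 167.
Combined cut positions: 50, 71, 152, 167.
Linear molecule, 4 cuts → 5 fragments:
  1–50 → 50 bp
  51–71 → 21 bp
  72–152 → 81 bp
  153–167 → 15 bp
  168–214 → 47 bp
Sorted largest to smallest: 81, 50, 47, 21, 15 bp.

81, 50, 47, 21, 15 bp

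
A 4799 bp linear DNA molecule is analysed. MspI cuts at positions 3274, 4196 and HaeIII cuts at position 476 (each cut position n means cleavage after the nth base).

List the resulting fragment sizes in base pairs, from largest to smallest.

2798, 922, 603, 476 bp

Combined cut positions (sorted): 476, 3274, 4196.
Linear molecule, 3 cuts → 4 fragments:
  476 − 0 = 476 bp
  3274 − 476 = 2798 bp
  4196 − 3274 = 922 bp
  4799 − 4196 = 603 bp
Sorted largest to smallest: 2798, 922, 603, 476 bp.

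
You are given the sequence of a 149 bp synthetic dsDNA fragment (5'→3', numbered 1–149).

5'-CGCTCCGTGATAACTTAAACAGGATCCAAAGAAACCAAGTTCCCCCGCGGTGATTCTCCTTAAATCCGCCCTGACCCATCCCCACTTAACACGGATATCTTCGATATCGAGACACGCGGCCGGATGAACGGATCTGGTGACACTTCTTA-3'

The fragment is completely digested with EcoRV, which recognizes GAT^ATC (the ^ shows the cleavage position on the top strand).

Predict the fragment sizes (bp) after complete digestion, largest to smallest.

96, 44, 9 bp

EcoRV sites (GATATC) start at positions 94, 103.
EcoRV cuts after base 3 of each site, so after positions 96, 105.
Linear molecule, 2 cuts → 3 fragments:
  1–96 → 96 bp
  97–105 → 9 bp
  106–149 → 44 bp
Sorted largest to smallest: 96, 44, 9 bp.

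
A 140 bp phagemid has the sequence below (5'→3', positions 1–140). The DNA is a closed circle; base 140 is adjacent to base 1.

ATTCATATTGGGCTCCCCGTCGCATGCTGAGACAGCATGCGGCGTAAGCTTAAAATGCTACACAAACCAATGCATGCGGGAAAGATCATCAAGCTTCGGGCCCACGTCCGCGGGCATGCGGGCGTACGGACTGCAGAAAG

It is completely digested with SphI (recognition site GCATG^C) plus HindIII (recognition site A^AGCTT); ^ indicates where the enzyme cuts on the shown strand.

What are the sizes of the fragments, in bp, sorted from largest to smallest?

SphI sites (GCATGC) start at positions 22, 35, 72, 114.
SphI cuts after base 5 of each site (before the last base), so after positions 26, 39, 76, 118.
HindIII sites (AAGCTT) start at positions 46, 91.
HindIII cuts after the first base of each site, so after positions 46, 91.
Combined cut positions: 26, 39, 46, 76, 91, 118.
Circular molecule, 6 cuts → 6 fragments:
  27–39 → 13 bp
  40–46 → 7 bp
  47–76 → 30 bp
  77–91 → 15 bp
  92–118 → 27 bp
  119–140 then 1–26 → 22 + 26 = 48 bp
Sorted largest to smallest: 48, 30, 27, 15, 13, 7 bp.

48, 30, 27, 15, 13, 7 bp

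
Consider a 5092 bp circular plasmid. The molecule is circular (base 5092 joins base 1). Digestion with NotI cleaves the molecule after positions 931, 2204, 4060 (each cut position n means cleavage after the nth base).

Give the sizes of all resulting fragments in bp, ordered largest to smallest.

Circular molecule, 3 cuts → 3 fragments:
  2204 − 931 = 1273 bp
  4060 − 2204 = 1856 bp
  wrap: 5092 − 4060 + 931 = 1963 bp
Sorted largest to smallest: 1963, 1856, 1273 bp.

1963, 1856, 1273 bp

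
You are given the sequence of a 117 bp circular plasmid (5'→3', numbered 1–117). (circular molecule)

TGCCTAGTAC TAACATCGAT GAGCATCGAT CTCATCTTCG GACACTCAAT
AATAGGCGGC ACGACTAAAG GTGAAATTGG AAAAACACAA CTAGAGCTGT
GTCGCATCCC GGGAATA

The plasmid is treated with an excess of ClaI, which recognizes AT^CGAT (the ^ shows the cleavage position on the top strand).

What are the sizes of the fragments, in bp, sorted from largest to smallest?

ClaI sites (ATCGAT) start at positions 15, 25.
ClaI cuts after base 2 of each site, so after positions 16, 26.
Circular molecule, 2 cuts → 2 fragments:
  17–26 → 10 bp
  27–117 then 1–16 → 91 + 16 = 107 bp
Sorted largest to smallest: 107, 10 bp.

107, 10 bp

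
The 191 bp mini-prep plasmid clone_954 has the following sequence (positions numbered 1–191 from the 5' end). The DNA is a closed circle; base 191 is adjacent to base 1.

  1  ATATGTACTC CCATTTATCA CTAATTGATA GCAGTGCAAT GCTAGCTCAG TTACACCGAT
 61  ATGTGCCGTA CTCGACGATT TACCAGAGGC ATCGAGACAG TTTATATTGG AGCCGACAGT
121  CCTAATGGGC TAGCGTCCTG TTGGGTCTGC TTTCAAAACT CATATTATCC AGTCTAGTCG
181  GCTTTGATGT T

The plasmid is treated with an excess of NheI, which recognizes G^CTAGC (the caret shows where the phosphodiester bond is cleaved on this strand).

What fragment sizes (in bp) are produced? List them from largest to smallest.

103, 88 bp

NheI sites (GCTAGC) start at positions 41, 129.
NheI cuts after the first base of each site, so after positions 41, 129.
Circular molecule, 2 cuts → 2 fragments:
  42–129 → 88 bp
  130–191 then 1–41 → 62 + 41 = 103 bp
Sorted largest to smallest: 103, 88 bp.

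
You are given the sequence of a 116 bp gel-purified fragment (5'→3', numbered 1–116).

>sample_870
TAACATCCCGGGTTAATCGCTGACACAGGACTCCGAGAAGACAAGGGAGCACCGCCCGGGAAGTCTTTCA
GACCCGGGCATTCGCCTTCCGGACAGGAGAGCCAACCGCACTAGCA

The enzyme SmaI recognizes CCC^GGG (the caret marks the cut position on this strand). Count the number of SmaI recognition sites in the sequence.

3

CCCGGG occurs starting at positions 7, 55, 73.
SmaI cuts at 3 sites.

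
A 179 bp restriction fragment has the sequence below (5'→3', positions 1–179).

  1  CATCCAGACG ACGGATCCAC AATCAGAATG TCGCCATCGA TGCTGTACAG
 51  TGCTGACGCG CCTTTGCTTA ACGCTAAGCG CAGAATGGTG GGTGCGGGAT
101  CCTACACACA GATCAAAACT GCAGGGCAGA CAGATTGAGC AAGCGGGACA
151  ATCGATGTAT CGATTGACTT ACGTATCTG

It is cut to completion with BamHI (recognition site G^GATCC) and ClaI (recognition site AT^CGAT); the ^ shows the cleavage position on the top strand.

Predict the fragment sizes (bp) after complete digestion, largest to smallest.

60, 55, 24, 19, 13, 8 bp

BamHI sites (GGATCC) start at positions 13, 97.
BamHI cuts after the first base of each site, so after positions 13, 97.
ClaI sites (ATCGAT) start at positions 36, 151, 159.
ClaI cuts after base 2 of each site, so after positions 37, 152, 160.
Combined cut positions: 13, 37, 97, 152, 160.
Linear molecule, 5 cuts → 6 fragments:
  1–13 → 13 bp
  14–37 → 24 bp
  38–97 → 60 bp
  98–152 → 55 bp
  153–160 → 8 bp
  161–179 → 19 bp
Sorted largest to smallest: 60, 55, 24, 19, 13, 8 bp.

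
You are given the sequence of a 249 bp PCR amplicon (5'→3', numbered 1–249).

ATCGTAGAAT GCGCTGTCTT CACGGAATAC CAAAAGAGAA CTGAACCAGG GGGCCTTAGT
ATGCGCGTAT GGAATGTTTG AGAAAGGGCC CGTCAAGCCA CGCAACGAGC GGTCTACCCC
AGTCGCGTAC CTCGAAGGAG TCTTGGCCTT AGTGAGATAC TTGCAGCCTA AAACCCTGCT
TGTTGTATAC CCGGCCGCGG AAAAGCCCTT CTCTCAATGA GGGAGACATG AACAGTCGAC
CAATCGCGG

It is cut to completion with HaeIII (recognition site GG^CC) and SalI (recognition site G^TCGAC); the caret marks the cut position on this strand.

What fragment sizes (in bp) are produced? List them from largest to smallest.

58, 53, 48, 41, 35, 14 bp

HaeIII sites (GGCC) start at positions 52, 87, 145, 193.
HaeIII cuts after base 2 of each site, so after positions 53, 88, 146, 194.
The SalI site (GTCGAC) starts at position 235.
SalI cuts after the first base of each site, so after position 235.
Combined cut positions: 53, 88, 146, 194, 235.
Linear molecule, 5 cuts → 6 fragments:
  1–53 → 53 bp
  54–88 → 35 bp
  89–146 → 58 bp
  147–194 → 48 bp
  195–235 → 41 bp
  236–249 → 14 bp
Sorted largest to smallest: 58, 53, 48, 41, 35, 14 bp.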